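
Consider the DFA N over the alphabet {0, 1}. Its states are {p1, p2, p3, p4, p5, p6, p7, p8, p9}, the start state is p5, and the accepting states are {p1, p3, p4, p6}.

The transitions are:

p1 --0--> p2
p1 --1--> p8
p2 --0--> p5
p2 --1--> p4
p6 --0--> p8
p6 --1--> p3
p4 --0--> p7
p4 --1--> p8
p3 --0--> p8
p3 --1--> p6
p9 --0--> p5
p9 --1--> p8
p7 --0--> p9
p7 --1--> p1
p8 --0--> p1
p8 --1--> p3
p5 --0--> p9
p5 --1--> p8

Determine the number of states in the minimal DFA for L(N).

Every state is reachable, so we keep all 9.
P0 = {p1,p3,p4,p6} | {p2,p5,p7,p8,p9}.
On input 1, block {p1,p3,p4,p6} splits into {p1,p4} and {p3,p6}.
Split {p2,p5,p7,p8,p9} by δ(·,0) → {p2,p5,p7,p9} and {p8}.
Refine {p2,p5,p7,p9} on symbol 1: members go to different blocks, giving {p2,p7} and {p5,p9}.
No further refinement is possible. Final partition (5 blocks): {p1,p4} | {p2,p7} | {p3,p6} | {p8} | {p5,p9}.

5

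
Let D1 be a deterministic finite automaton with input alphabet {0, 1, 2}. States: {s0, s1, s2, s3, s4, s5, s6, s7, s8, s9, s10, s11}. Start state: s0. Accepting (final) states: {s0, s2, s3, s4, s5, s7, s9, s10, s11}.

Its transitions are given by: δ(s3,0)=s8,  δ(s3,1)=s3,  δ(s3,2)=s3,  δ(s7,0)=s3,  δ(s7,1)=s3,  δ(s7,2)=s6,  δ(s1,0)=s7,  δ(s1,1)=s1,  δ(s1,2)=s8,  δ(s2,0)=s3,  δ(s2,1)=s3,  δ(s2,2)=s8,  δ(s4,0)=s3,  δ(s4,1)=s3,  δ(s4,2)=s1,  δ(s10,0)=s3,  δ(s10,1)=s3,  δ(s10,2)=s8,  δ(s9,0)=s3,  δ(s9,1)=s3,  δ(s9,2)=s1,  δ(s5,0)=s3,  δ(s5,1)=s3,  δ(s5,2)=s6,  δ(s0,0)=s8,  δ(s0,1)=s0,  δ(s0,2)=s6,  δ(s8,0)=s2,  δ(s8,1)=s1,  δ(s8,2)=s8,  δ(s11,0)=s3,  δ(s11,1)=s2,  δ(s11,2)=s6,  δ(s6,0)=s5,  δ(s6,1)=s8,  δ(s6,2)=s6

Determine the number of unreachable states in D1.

No path from s0 leads to s4, s9, s10, s11; the other 8 states are all reachable.

4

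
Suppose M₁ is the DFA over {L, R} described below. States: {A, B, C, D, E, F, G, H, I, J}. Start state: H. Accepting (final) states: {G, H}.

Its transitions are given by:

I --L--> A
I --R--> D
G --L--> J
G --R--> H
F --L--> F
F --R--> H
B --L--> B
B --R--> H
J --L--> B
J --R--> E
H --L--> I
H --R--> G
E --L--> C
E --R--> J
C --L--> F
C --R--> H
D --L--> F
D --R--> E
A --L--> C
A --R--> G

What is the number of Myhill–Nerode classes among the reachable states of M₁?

P0 = {G,H} | {A,B,C,D,E,F,I,J}.
Refine {A,B,C,D,E,F,I,J} on symbol R: members go to different blocks, giving {A,B,C,F} and {D,E,I,J}.
No further refinement is possible. Final partition (3 blocks): {G,H} | {A,B,C,F} | {D,E,I,J}.

3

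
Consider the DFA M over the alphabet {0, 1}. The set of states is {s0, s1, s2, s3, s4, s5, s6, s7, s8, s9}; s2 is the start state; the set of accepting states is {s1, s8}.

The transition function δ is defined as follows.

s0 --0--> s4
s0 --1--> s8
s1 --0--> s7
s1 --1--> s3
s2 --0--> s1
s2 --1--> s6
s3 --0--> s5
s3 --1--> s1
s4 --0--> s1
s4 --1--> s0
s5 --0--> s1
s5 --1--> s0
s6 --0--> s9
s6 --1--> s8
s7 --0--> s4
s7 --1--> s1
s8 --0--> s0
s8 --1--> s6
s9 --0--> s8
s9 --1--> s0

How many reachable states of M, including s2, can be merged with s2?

4

All states are reachable from the start state.
P0 = {s1,s8} | {s0,s2,s3,s4,s5,s6,s7,s9}.
Split {s0,s2,s3,s4,s5,s6,s7,s9} by δ(·,0) → {s0,s3,s6,s7} and {s2,s4,s5,s9}.
The partition is now stable with 3 blocks: {s1,s8} | {s0,s3,s6,s7} | {s2,s4,s5,s9}.
State s2 belongs to the block {s2,s4,s5,s9}, which has 4 states.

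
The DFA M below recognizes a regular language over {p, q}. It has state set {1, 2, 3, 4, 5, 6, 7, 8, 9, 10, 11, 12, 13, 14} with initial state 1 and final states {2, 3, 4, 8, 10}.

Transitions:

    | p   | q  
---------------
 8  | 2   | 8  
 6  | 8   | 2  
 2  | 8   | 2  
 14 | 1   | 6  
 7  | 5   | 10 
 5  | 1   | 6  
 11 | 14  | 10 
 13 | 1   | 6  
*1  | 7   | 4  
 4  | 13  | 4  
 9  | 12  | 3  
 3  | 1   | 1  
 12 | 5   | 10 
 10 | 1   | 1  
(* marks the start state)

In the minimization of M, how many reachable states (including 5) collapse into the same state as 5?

2

Reachable states from the start: {1,2,4,5,6,7,8,10,13}. Unreachable: {3,9,11,12,14} — drop them.
Initial partition by acceptance: {2,4,8,10} | {1,5,6,7,13}.
On input p, block {2,4,8,10} splits into {2,8} and {4,10}.
Split {1,5,6,7,13} by δ(·,p) → {1,5,7,13} and {6}.
On input q, block {1,5,7,13} splits into {1,7} and {5,13}.
Split {1,7} by δ(·,p) → {1} and {7}.
Split {4,10} by δ(·,p) → {4} and {10}.
Stable partition: {2,8} | {1} | {4} | {6} | {5,13} | {7} | {10} — 7 equivalence classes.
State 5 belongs to the block {5,13}, which has 2 states.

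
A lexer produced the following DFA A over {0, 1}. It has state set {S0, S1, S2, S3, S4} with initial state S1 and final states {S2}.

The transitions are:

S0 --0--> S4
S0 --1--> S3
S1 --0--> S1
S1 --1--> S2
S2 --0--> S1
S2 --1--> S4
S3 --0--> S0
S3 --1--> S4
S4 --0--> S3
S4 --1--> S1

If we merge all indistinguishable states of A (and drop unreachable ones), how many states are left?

P0 = {S2} | {S0,S1,S3,S4}.
Split {S0,S1,S3,S4} by δ(·,1) → {S0,S3,S4} and {S1}.
Refine {S0,S3,S4} on symbol 1: members go to different blocks, giving {S0,S3} and {S4}.
Refine {S0,S3} on symbol 0: members go to different blocks, giving {S0} and {S3}.
The partition is now stable with 5 blocks: {S2} | {S0} | {S1} | {S4} | {S3}.

5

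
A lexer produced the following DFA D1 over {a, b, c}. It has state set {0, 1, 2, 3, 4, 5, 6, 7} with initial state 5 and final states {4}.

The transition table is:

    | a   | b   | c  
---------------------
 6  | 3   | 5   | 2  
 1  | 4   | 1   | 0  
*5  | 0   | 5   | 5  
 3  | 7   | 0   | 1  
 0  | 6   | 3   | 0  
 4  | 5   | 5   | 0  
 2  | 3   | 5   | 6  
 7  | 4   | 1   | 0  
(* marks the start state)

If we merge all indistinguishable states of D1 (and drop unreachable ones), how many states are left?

Every state is reachable, so we keep all 8.
Start with accepting vs non-accepting: {4} | {0,1,2,3,5,6,7}.
Split {0,1,2,3,5,6,7} by δ(·,a) → {0,2,3,5,6} and {1,7}.
Refine {0,2,3,5,6} on symbol a: members go to different blocks, giving {0,2,5,6} and {3}.
Split {0,2,5,6} by δ(·,a) → {0,5} and {2,6}.
On input a, block {0,5} splits into {0} and {5}.
Stable partition: {4} | {0} | {1,7} | {3} | {2,6} | {5} — 6 equivalence classes.

6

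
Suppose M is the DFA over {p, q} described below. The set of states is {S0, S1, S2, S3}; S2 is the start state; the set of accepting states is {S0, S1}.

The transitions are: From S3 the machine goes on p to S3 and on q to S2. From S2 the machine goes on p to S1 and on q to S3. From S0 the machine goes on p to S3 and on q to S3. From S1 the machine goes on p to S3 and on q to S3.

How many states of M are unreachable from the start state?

1

Starting at S2 and following transitions, the reachable set is {S1, S2, S3}. That leaves S0 unreachable — 1 in total.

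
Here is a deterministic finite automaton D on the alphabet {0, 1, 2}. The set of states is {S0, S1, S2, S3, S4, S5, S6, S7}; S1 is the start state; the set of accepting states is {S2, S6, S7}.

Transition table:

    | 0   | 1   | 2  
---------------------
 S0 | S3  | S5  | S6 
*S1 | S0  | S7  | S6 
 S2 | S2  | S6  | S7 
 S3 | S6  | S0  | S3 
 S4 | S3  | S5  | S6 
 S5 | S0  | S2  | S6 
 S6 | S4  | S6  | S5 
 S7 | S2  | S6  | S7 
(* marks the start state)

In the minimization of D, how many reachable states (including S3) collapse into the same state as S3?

1

Every state is reachable, so we keep all 8.
Initial partition by acceptance: {S2,S6,S7} | {S0,S1,S3,S4,S5}.
On input 0, block {S2,S6,S7} splits into {S2,S7} and {S6}.
On input 0, block {S0,S1,S3,S4,S5} splits into {S0,S1,S4,S5} and {S3}.
Refine {S0,S1,S4,S5} on symbol 0: members go to different blocks, giving {S0,S4} and {S1,S5}.
No further refinement is possible. Final partition (5 blocks): {S2,S7} | {S0,S4} | {S6} | {S3} | {S1,S5}.
The equivalence class containing S3 is {S3}, of size 1.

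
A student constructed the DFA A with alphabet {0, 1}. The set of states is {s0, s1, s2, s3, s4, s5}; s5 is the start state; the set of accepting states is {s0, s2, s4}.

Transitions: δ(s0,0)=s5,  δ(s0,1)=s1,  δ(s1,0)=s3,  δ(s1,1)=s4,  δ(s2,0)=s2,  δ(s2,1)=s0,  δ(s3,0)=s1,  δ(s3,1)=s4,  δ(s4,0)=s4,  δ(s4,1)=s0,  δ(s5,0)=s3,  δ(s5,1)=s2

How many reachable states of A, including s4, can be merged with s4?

2

Every state is reachable, so we keep all 6.
Initial partition by acceptance: {s0,s2,s4} | {s1,s3,s5}.
Refine {s0,s2,s4} on symbol 0: members go to different blocks, giving {s2,s4} and {s0}.
Stable partition: {s2,s4} | {s1,s3,s5} | {s0} — 3 equivalence classes.
The equivalence class containing s4 is {s2,s4}, of size 2.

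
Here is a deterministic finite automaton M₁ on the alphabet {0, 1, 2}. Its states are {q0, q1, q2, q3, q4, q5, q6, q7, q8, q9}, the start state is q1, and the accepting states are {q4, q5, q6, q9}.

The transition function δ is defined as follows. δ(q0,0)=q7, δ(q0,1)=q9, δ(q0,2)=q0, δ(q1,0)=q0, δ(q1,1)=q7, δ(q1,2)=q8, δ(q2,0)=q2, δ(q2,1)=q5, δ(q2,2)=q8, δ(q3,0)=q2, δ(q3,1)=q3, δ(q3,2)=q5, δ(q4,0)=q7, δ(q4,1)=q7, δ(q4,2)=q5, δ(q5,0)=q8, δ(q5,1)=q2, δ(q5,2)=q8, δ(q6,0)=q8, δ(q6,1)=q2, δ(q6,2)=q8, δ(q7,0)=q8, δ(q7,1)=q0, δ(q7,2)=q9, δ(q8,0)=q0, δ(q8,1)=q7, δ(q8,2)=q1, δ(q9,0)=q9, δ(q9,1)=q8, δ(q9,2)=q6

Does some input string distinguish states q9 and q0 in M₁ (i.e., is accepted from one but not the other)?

Yes

States {q3,q4} cannot be reached from the start state, so discard them.
P0 = {q5,q6,q9} | {q0,q1,q2,q7,q8}.
On input 0, block {q5,q6,q9} splits into {q5,q6} and {q9}.
Split {q0,q1,q2,q7,q8} by δ(·,1) → {q1,q7,q8} and {q0} and {q2}.
Refine {q1,q7,q8} on symbol 0: members go to different blocks, giving {q1,q8} and {q7}.
Stable partition: {q5,q6} | {q1,q8} | {q9} | {q0} | {q2} | {q7} — 6 equivalence classes.
q9 and q0 end up in different blocks, so they are distinguishable. For instance, the string 'ε' is accepted from only q9.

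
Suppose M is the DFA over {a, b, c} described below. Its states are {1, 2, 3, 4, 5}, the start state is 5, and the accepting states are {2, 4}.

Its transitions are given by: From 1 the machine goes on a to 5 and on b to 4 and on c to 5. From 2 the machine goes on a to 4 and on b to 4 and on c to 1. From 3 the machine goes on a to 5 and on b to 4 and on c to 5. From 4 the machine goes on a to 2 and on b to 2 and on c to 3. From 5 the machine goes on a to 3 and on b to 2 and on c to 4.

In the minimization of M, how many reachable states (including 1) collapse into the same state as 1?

All states are reachable from the start state.
Start with accepting vs non-accepting: {2,4} | {1,3,5}.
Refine {1,3,5} on symbol c: members go to different blocks, giving {1,3} and {5}.
Stable partition: {2,4} | {1,3} | {5} — 3 equivalence classes.
State 1 belongs to the block {1,3}, which has 2 states.

2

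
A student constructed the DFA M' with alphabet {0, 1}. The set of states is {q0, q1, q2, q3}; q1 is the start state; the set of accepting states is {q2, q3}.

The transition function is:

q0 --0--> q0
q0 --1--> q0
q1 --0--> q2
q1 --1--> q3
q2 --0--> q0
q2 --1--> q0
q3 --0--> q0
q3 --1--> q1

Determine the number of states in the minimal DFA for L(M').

P0 = {q2,q3} | {q0,q1}.
Split {q0,q1} by δ(·,0) → {q0} and {q1}.
On input 1, block {q2,q3} splits into {q2} and {q3}.
The partition is now stable with 4 blocks: {q2} | {q0} | {q1} | {q3}.

4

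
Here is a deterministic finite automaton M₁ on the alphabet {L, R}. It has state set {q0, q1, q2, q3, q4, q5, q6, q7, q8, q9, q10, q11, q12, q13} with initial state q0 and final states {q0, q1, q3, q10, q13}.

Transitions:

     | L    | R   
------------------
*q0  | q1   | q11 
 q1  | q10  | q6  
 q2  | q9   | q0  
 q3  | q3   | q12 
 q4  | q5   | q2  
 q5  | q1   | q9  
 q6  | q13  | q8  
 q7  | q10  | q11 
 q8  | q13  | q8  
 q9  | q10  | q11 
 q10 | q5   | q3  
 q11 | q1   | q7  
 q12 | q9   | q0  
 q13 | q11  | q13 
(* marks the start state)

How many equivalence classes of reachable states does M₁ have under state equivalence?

First remove the unreachable states {q2,q4}; 12 states remain.
Start with accepting vs non-accepting: {q0,q1,q3,q10,q13} | {q5,q6,q7,q8,q9,q11,q12}.
Refine {q0,q1,q3,q10,q13} on symbol L: members go to different blocks, giving {q0,q1,q3} and {q10,q13}.
On input L, block {q0,q1,q3} splits into {q0,q3} and {q1}.
Split {q0,q3} by δ(·,L) → {q0} and {q3}.
Split {q5,q6,q7,q8,q9,q11,q12} by δ(·,L) → {q6,q7,q8,q9} and {q5,q11} and {q12}.
Split {q6,q7,q8,q9} by δ(·,R) → {q6,q8} and {q7,q9}.
On input R, block {q10,q13} splits into {q10} and {q13}.
No further refinement is possible. Final partition (9 blocks): {q0} | {q6,q8} | {q10} | {q1} | {q3} | {q5,q11} | {q12} | {q7,q9} | {q13}.

9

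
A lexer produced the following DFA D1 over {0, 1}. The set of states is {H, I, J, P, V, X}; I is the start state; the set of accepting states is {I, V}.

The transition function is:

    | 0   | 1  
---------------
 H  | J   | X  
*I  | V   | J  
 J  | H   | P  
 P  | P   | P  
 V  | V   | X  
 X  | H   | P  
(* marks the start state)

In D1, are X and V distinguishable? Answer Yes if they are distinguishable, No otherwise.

Yes

All states are reachable from the start state.
Initial partition by acceptance: {I,V} | {H,J,P,X}.
The partition is now stable with 2 blocks: {I,V} | {H,J,P,X}.
X and V end up in different blocks, so they are distinguishable. For instance, the string 'ε' is accepted from only V.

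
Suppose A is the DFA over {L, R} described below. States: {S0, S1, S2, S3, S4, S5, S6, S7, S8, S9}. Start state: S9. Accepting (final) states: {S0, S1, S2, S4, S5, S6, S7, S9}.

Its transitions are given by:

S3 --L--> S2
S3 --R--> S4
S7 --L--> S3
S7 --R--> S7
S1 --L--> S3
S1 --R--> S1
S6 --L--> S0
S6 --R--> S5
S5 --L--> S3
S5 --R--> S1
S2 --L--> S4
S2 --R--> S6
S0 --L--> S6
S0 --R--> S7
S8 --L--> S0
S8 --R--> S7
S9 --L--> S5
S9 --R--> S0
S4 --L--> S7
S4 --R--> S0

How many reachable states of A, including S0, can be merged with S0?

States {S8} cannot be reached from the start state, so discard them.
Start with accepting vs non-accepting: {S0,S1,S2,S4,S5,S6,S7,S9} | {S3}.
On input L, block {S0,S1,S2,S4,S5,S6,S7,S9} splits into {S0,S2,S4,S6,S9} and {S1,S5,S7}.
Split {S0,S2,S4,S6,S9} by δ(·,L) → {S0,S2,S6} and {S4,S9}.
Split {S0,S2,S6} by δ(·,L) → {S0,S6} and {S2}.
Stable partition: {S0,S6} | {S3} | {S1,S5,S7} | {S4,S9} | {S2} — 5 equivalence classes.
The equivalence class containing S0 is {S0,S6}, of size 2.

2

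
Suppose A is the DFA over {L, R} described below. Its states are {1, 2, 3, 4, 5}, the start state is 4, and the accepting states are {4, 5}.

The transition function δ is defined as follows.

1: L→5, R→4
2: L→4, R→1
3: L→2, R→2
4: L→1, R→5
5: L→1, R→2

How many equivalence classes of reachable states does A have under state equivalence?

4

Reachable states from the start: {1,2,4,5}. Unreachable: {3} — drop them.
Start with accepting vs non-accepting: {4,5} | {1,2}.
Split {4,5} by δ(·,R) → {4} and {5}.
Split {1,2} by δ(·,L) → {1} and {2}.
The partition is now stable with 4 blocks: {4} | {1} | {5} | {2}.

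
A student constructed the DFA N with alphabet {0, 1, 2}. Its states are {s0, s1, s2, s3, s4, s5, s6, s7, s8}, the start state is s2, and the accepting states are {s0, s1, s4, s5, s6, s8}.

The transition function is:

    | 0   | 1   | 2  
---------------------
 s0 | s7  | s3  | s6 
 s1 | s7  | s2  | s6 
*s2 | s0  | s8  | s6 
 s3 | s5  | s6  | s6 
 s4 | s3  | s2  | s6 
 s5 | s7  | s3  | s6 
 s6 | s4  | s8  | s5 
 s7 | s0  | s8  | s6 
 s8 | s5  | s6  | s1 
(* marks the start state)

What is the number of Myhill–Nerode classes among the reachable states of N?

3

Every state is reachable, so we keep all 9.
Initial partition by acceptance: {s0,s1,s4,s5,s6,s8} | {s2,s3,s7}.
Refine {s0,s1,s4,s5,s6,s8} on symbol 0: members go to different blocks, giving {s0,s1,s4,s5} and {s6,s8}.
Stable partition: {s0,s1,s4,s5} | {s2,s3,s7} | {s6,s8} — 3 equivalence classes.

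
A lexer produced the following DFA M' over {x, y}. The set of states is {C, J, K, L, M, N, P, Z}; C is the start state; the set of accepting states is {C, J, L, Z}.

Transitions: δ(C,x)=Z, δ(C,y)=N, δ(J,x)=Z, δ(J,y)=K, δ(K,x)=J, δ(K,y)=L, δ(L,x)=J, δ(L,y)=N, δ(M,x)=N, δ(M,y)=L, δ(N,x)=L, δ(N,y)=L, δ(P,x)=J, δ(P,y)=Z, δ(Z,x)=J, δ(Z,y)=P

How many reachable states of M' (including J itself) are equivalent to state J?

4

Reachable states from the start: {C,J,K,L,N,P,Z}. Unreachable: {M} — drop them.
Initial partition by acceptance: {C,J,L,Z} | {K,N,P}.
The partition is now stable with 2 blocks: {C,J,L,Z} | {K,N,P}.
The equivalence class containing J is {C,J,L,Z}, of size 4.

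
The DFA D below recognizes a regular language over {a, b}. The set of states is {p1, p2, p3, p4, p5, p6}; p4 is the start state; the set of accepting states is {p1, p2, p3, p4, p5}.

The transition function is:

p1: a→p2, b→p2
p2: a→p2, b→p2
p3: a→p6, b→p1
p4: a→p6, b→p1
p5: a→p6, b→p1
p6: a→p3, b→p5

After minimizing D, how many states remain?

Initial partition by acceptance: {p1,p2,p3,p4,p5} | {p6}.
On input a, block {p1,p2,p3,p4,p5} splits into {p3,p4,p5} and {p1,p2}.
Stable partition: {p3,p4,p5} | {p6} | {p1,p2} — 3 equivalence classes.

3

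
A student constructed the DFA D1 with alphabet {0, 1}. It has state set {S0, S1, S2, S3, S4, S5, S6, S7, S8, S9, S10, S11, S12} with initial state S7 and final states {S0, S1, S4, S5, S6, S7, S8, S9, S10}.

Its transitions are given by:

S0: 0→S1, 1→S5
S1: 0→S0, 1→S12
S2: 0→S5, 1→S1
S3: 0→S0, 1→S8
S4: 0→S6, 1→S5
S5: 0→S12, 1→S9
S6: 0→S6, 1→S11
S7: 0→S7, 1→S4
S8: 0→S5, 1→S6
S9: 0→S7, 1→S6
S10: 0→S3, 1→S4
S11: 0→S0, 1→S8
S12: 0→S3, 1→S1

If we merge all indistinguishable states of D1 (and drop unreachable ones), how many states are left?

States {S2,S10} cannot be reached from the start state, so discard them.
P0 = {S0,S1,S4,S5,S6,S7,S8,S9} | {S3,S11,S12}.
Split {S0,S1,S4,S5,S6,S7,S8,S9} by δ(·,0) → {S0,S1,S4,S6,S7,S8,S9} and {S5}.
On input 0, block {S0,S1,S4,S6,S7,S8,S9} splits into {S0,S1,S4,S6,S7,S9} and {S8}.
On input 1, block {S0,S1,S4,S6,S7,S9} splits into {S0,S4} and {S1,S6} and {S7,S9}.
Refine {S3,S11,S12} on symbol 0: members go to different blocks, giving {S3,S11} and {S12}.
On input 0, block {S1,S6} splits into {S1} and {S6}.
Split {S0,S4} by δ(·,0) → {S0} and {S4}.
Refine {S7,S9} on symbol 1: members go to different blocks, giving {S7} and {S9}.
Stable partition: {S0} | {S3,S11} | {S5} | {S8} | {S1} | {S7} | {S12} | {S6} | {S4} | {S9} — 10 equivalence classes.

10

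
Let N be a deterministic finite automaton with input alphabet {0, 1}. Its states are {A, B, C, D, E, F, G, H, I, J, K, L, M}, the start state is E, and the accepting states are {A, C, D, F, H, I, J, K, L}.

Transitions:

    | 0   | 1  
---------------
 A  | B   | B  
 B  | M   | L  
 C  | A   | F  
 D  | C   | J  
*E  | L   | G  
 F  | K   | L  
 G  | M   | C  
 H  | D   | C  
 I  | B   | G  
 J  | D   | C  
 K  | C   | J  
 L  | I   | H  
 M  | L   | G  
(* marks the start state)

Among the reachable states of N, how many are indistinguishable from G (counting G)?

2

P0 = {A,C,D,F,H,I,J,K,L} | {B,E,G,M}.
Refine {A,C,D,F,H,I,J,K,L} on symbol 0: members go to different blocks, giving {C,D,F,H,J,K,L} and {A,I}.
Refine {C,D,F,H,J,K,L} on symbol 0: members go to different blocks, giving {D,F,H,J,K} and {C,L}.
On input 0, block {D,F,H,J,K} splits into {F,H,J} and {D,K}.
Refine {B,E,G,M} on symbol 0: members go to different blocks, giving {B,G} and {E,M}.
No further refinement is possible. Final partition (6 blocks): {F,H,J} | {B,G} | {A,I} | {C,L} | {D,K} | {E,M}.
The equivalence class containing G is {B,G}, of size 2.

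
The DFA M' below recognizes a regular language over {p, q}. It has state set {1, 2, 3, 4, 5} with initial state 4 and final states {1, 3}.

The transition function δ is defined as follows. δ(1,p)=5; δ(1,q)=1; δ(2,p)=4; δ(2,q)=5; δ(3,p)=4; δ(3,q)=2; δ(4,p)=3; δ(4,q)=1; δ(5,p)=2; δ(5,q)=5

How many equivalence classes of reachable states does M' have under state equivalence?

5

P0 = {1,3} | {2,4,5}.
Split {1,3} by δ(·,q) → {1} and {3}.
Split {2,4,5} by δ(·,p) → {2,5} and {4}.
On input p, block {2,5} splits into {2} and {5}.
Stable partition: {1} | {2} | {3} | {4} | {5} — 5 equivalence classes.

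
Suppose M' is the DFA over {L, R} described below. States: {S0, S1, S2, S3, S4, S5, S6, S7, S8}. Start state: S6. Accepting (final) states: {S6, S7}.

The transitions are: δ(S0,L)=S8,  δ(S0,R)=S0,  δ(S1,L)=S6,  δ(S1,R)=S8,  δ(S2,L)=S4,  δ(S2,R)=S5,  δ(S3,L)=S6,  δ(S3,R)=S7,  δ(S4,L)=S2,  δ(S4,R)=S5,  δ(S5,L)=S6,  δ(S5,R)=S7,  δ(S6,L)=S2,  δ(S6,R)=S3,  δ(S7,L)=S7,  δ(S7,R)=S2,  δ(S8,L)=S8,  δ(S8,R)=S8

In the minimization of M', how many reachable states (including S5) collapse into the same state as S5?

Reachable states from the start: {S2,S3,S4,S5,S6,S7}. Unreachable: {S0,S1,S8} — drop them.
Start with accepting vs non-accepting: {S6,S7} | {S2,S3,S4,S5}.
Refine {S6,S7} on symbol L: members go to different blocks, giving {S6} and {S7}.
On input L, block {S2,S3,S4,S5} splits into {S2,S4} and {S3,S5}.
Stable partition: {S6} | {S2,S4} | {S7} | {S3,S5} — 4 equivalence classes.
The equivalence class containing S5 is {S3,S5}, of size 2.

2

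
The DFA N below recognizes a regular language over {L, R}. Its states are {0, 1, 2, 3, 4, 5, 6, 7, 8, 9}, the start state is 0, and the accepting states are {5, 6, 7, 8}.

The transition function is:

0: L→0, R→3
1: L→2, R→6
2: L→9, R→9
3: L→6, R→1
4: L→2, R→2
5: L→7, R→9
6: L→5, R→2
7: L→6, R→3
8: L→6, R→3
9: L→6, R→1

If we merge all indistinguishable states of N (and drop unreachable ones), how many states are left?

First remove the unreachable states {4,8}; 8 states remain.
Initial partition by acceptance: {5,6,7} | {0,1,2,3,9}.
Split {0,1,2,3,9} by δ(·,L) → {0,1,2} and {3,9}.
Split {5,6,7} by δ(·,R) → {5,7} and {6}.
Split {5,7} by δ(·,L) → {5} and {7}.
Refine {0,1,2} on symbol L: members go to different blocks, giving {0,1} and {2}.
Split {0,1} by δ(·,L) → {0} and {1}.
The partition is now stable with 7 blocks: {5} | {0} | {3,9} | {6} | {7} | {2} | {1}.

7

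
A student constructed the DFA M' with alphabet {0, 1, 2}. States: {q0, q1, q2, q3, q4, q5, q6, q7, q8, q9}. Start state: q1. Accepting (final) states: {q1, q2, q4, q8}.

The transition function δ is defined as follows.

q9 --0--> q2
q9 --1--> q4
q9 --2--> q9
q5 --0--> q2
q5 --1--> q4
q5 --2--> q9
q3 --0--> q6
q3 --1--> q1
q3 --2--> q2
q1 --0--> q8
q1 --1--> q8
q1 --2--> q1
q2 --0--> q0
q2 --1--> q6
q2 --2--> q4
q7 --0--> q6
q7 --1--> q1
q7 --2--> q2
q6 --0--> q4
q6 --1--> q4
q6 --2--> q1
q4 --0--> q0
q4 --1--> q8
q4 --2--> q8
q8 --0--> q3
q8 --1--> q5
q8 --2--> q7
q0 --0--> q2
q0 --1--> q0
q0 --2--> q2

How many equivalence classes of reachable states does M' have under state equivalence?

8

Start with accepting vs non-accepting: {q1,q2,q4,q8} | {q0,q3,q5,q6,q7,q9}.
Split {q1,q2,q4,q8} by δ(·,0) → {q2,q4,q8} and {q1}.
Refine {q2,q4,q8} on symbol 1: members go to different blocks, giving {q2,q8} and {q4}.
On input 2, block {q2,q8} splits into {q2} and {q8}.
On input 0, block {q0,q3,q5,q6,q7,q9} splits into {q0,q5,q9} and {q3,q7} and {q6}.
Refine {q0,q5,q9} on symbol 1: members go to different blocks, giving {q5,q9} and {q0}.
No further refinement is possible. Final partition (8 blocks): {q2} | {q5,q9} | {q1} | {q4} | {q8} | {q3,q7} | {q6} | {q0}.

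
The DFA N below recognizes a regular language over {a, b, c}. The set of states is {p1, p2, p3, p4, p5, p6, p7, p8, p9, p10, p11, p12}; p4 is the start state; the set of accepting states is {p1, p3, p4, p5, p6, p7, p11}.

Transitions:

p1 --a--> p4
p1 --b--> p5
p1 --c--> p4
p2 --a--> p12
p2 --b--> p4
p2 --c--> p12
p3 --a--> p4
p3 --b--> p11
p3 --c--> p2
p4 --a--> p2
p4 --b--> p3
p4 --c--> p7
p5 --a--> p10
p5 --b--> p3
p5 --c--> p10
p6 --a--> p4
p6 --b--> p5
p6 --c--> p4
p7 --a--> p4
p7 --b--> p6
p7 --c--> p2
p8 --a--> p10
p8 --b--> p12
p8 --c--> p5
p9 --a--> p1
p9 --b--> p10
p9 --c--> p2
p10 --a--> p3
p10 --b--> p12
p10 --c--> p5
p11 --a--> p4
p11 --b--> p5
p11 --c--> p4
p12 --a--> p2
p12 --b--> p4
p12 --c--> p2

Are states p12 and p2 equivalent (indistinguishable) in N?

Reachable states from the start: {p2,p3,p4,p5,p6,p7,p10,p11,p12}. Unreachable: {p1,p8,p9} — drop them.
P0 = {p3,p4,p5,p6,p7,p11} | {p2,p10,p12}.
Refine {p3,p4,p5,p6,p7,p11} on symbol a: members go to different blocks, giving {p3,p6,p7,p11} and {p4,p5}.
Refine {p3,p6,p7,p11} on symbol b: members go to different blocks, giving {p3,p7} and {p6,p11}.
On input a, block {p2,p10,p12} splits into {p2,p12} and {p10}.
Split {p4,p5} by δ(·,a) → {p4} and {p5}.
Stable partition: {p3,p7} | {p2,p12} | {p4} | {p6,p11} | {p10} | {p5} — 6 equivalence classes.
p12 and p2 lie in the same block of the stable partition, so they are equivalent — no string distinguishes them.

Yes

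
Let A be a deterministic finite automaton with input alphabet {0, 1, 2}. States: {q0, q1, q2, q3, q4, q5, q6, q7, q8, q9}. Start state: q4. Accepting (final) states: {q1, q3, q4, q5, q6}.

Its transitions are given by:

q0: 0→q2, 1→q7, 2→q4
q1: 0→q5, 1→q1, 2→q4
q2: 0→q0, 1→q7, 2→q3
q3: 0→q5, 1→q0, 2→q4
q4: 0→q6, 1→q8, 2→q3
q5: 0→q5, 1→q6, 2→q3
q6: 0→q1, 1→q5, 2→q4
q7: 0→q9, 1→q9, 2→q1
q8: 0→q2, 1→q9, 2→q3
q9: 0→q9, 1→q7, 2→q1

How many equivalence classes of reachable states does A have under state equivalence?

All states are reachable from the start state.
P0 = {q1,q3,q4,q5,q6} | {q0,q2,q7,q8,q9}.
Refine {q1,q3,q4,q5,q6} on symbol 1: members go to different blocks, giving {q1,q5,q6} and {q3,q4}.
On input 2, block {q0,q2,q7,q8,q9} splits into {q0,q2,q8} and {q7,q9}.
No further refinement is possible. Final partition (4 blocks): {q1,q5,q6} | {q0,q2,q8} | {q3,q4} | {q7,q9}.

4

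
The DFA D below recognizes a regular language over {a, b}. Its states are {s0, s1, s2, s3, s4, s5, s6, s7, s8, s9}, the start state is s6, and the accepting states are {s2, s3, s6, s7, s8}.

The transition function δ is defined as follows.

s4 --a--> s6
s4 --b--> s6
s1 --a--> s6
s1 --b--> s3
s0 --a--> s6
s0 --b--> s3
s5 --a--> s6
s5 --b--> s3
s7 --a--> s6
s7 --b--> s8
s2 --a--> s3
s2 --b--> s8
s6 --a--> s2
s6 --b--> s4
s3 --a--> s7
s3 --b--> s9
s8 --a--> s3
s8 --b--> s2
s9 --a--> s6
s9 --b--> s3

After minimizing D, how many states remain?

Reachable states from the start: {s2,s3,s4,s6,s7,s8,s9}. Unreachable: {s0,s1,s5} — drop them.
Initial partition by acceptance: {s2,s3,s6,s7,s8} | {s4,s9}.
On input b, block {s2,s3,s6,s7,s8} splits into {s2,s7,s8} and {s3,s6}.
No further refinement is possible. Final partition (3 blocks): {s2,s7,s8} | {s4,s9} | {s3,s6}.

3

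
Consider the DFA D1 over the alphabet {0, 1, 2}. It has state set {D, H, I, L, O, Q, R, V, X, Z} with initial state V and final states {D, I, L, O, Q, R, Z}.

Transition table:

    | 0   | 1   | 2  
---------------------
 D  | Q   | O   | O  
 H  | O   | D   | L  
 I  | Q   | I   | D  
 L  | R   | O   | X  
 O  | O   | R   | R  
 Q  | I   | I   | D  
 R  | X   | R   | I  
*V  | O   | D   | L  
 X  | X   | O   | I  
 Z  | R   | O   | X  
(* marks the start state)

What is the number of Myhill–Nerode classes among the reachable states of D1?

Reachable states from the start: {D,I,L,O,Q,R,V,X}. Unreachable: {H,Z} — drop them.
P0 = {D,I,L,O,Q,R} | {V,X}.
Refine {D,I,L,O,Q,R} on symbol 0: members go to different blocks, giving {D,I,L,O,Q} and {R}.
Split {D,I,L,O,Q} by δ(·,0) → {D,I,O,Q} and {L}.
Refine {D,I,O,Q} on symbol 1: members go to different blocks, giving {D,I,Q} and {O}.
Split {D,I,Q} by δ(·,1) → {I,Q} and {D}.
Refine {V,X} on symbol 0: members go to different blocks, giving {X} and {V}.
The partition is now stable with 7 blocks: {I,Q} | {X} | {R} | {L} | {O} | {D} | {V}.

7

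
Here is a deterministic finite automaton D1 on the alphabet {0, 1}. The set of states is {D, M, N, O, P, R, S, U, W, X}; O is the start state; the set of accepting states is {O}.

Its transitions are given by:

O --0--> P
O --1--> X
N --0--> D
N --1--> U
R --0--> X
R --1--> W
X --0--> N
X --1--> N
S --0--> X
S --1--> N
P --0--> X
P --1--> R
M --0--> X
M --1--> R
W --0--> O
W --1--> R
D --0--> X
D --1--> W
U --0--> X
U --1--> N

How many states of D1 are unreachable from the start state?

Starting at O and following transitions, the reachable set is {D, N, O, P, R, U, W, X}. That leaves M, S unreachable — 2 in total.

2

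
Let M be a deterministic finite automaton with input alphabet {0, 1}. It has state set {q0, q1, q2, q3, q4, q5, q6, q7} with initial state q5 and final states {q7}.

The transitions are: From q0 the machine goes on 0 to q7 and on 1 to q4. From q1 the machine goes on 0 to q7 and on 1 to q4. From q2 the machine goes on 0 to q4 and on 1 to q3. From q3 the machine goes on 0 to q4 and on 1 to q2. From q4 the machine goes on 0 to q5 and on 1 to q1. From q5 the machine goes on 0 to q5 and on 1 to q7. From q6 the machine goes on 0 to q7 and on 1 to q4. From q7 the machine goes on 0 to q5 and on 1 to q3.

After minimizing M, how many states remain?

5

First remove the unreachable states {q0,q6}; 6 states remain.
Initial partition by acceptance: {q7} | {q1,q2,q3,q4,q5}.
Refine {q1,q2,q3,q4,q5} on symbol 0: members go to different blocks, giving {q2,q3,q4,q5} and {q1}.
Refine {q2,q3,q4,q5} on symbol 1: members go to different blocks, giving {q2,q3} and {q4} and {q5}.
Stable partition: {q7} | {q2,q3} | {q1} | {q4} | {q5} — 5 equivalence classes.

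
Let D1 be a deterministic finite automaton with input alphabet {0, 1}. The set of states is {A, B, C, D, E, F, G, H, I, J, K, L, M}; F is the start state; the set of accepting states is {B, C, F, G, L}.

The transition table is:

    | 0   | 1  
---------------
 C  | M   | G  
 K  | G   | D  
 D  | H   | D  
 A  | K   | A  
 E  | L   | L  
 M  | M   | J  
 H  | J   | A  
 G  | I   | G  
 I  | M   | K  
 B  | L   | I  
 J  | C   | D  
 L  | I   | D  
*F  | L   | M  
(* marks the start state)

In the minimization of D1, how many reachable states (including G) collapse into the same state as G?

2

First remove the unreachable states {B,E}; 11 states remain.
Start with accepting vs non-accepting: {C,F,G,L} | {A,D,H,I,J,K,M}.
Split {C,F,G,L} by δ(·,0) → {C,G,L} and {F}.
Refine {C,G,L} on symbol 1: members go to different blocks, giving {C,G} and {L}.
Split {A,D,H,I,J,K,M} by δ(·,0) → {A,D,H,I,M} and {J,K}.
Split {A,D,H,I,M} by δ(·,0) → {D,I,M} and {A,H}.
On input 0, block {D,I,M} splits into {I,M} and {D}.
Stable partition: {C,G} | {I,M} | {F} | {L} | {J,K} | {A,H} | {D} — 7 equivalence classes.
The equivalence class containing G is {C,G}, of size 2.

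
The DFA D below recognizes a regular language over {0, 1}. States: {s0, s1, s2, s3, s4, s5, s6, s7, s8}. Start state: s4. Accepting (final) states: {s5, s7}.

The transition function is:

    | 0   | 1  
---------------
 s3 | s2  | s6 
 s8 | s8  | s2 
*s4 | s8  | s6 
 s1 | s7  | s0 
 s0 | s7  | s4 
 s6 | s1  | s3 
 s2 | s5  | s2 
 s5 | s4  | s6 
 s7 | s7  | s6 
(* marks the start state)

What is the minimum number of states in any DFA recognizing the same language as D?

9

All states are reachable from the start state.
Start with accepting vs non-accepting: {s5,s7} | {s0,s1,s2,s3,s4,s6,s8}.
Split {s5,s7} by δ(·,0) → {s5} and {s7}.
Refine {s0,s1,s2,s3,s4,s6,s8} on symbol 0: members go to different blocks, giving {s3,s4,s6,s8} and {s0,s1} and {s2}.
On input 0, block {s3,s4,s6,s8} splits into {s4,s8} and {s3} and {s6}.
Refine {s4,s8} on symbol 1: members go to different blocks, giving {s4} and {s8}.
On input 1, block {s0,s1} splits into {s0} and {s1}.
The partition is now stable with 9 blocks: {s5} | {s4} | {s7} | {s0} | {s2} | {s3} | {s6} | {s8} | {s1}.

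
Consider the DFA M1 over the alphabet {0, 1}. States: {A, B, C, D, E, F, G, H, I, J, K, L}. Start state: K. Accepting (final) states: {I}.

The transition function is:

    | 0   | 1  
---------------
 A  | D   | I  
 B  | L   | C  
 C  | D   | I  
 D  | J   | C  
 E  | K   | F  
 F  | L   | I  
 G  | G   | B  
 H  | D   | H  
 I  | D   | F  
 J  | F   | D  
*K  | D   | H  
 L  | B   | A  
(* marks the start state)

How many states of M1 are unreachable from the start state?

2

BFS from K reaches {A, B, C, D, F, H, I, J, K, L}; the 2 state(s) E, G are never visited.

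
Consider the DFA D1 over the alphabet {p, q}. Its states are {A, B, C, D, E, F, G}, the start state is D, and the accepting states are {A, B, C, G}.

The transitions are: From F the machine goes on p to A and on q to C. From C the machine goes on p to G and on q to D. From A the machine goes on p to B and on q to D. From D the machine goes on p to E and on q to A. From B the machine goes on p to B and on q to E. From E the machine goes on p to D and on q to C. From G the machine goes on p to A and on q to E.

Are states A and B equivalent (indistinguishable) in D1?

Reachable states from the start: {A,B,C,D,E,G}. Unreachable: {F} — drop them.
P0 = {A,B,C,G} | {D,E}.
No further refinement is possible. Final partition (2 blocks): {A,B,C,G} | {D,E}.
A and B lie in the same block of the stable partition, so they are equivalent — no string distinguishes them.

Yes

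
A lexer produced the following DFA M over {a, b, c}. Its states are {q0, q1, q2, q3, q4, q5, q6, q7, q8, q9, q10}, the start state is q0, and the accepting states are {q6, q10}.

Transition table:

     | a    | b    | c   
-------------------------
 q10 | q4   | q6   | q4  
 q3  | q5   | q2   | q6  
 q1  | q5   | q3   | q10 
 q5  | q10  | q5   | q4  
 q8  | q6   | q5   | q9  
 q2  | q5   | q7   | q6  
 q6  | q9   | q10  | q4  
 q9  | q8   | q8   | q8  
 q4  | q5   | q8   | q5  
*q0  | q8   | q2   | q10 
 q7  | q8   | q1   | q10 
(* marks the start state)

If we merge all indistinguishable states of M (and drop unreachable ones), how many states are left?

All states are reachable from the start state.
P0 = {q6,q10} | {q0,q1,q2,q3,q4,q5,q7,q8,q9}.
Split {q0,q1,q2,q3,q4,q5,q7,q8,q9} by δ(·,a) → {q0,q1,q2,q3,q4,q7,q9} and {q5,q8}.
On input b, block {q0,q1,q2,q3,q4,q7,q9} splits into {q0,q1,q2,q3,q7} and {q4,q9}.
No further refinement is possible. Final partition (4 blocks): {q6,q10} | {q0,q1,q2,q3,q7} | {q5,q8} | {q4,q9}.

4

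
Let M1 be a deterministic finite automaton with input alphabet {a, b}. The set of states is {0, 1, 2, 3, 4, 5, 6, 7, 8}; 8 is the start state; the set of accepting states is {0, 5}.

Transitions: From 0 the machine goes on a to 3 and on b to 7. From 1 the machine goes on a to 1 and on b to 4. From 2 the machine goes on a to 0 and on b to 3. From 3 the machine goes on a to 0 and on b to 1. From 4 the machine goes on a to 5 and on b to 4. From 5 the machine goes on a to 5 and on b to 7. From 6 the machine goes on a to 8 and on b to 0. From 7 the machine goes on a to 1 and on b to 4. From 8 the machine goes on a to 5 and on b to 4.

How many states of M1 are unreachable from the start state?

4

BFS from 8 reaches {1, 4, 5, 7, 8}; the 4 state(s) 0, 2, 3, 6 are never visited.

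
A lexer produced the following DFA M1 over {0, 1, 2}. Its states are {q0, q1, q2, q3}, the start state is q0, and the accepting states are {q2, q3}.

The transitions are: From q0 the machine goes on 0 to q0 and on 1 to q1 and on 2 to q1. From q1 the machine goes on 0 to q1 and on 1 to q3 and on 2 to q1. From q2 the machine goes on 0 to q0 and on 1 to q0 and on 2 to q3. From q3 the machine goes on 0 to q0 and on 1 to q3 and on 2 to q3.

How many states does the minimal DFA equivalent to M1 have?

3

First remove the unreachable states {q2}; 3 states remain.
P0 = {q3} | {q0,q1}.
Refine {q0,q1} on symbol 1: members go to different blocks, giving {q0} and {q1}.
The partition is now stable with 3 blocks: {q3} | {q0} | {q1}.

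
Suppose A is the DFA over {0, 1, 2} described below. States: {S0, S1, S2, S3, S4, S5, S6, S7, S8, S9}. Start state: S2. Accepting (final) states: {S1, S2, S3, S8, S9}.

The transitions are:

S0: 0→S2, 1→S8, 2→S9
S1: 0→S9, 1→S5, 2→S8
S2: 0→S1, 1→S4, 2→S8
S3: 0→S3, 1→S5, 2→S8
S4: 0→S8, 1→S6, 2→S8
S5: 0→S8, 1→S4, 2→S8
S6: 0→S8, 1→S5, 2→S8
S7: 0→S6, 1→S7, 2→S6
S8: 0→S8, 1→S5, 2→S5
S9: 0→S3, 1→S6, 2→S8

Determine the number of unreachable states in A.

2

BFS from S2 reaches {S1, S2, S3, S4, S5, S6, S8, S9}; the 2 state(s) S0, S7 are never visited.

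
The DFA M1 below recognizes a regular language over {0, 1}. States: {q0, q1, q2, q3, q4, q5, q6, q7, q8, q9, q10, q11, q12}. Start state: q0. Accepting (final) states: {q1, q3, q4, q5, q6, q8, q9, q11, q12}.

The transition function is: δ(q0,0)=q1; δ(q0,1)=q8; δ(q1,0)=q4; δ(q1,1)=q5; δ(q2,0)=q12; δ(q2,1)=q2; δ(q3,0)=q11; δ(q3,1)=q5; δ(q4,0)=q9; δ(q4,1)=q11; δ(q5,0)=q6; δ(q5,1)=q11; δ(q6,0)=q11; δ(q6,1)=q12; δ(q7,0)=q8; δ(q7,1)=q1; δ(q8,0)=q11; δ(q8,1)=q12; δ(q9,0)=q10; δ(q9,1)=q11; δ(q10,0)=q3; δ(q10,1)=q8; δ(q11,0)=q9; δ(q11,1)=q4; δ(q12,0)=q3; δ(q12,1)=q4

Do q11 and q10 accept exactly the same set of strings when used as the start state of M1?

Reachable states from the start: {q0,q1,q3,q4,q5,q6,q8,q9,q10,q11,q12}. Unreachable: {q2,q7} — drop them.
Initial partition by acceptance: {q1,q3,q4,q5,q6,q8,q9,q11,q12} | {q0,q10}.
Split {q1,q3,q4,q5,q6,q8,q9,q11,q12} by δ(·,0) → {q1,q3,q4,q5,q6,q8,q11,q12} and {q9}.
On input 0, block {q1,q3,q4,q5,q6,q8,q11,q12} splits into {q1,q3,q5,q6,q8,q12} and {q4,q11}.
On input 0, block {q1,q3,q5,q6,q8,q12} splits into {q1,q3,q6,q8} and {q5,q12}.
The partition is now stable with 5 blocks: {q1,q3,q6,q8} | {q0,q10} | {q9} | {q4,q11} | {q5,q12}.
q11 and q10 end up in different blocks, so they are distinguishable. For instance, the string 'ε' is accepted from only q11.

No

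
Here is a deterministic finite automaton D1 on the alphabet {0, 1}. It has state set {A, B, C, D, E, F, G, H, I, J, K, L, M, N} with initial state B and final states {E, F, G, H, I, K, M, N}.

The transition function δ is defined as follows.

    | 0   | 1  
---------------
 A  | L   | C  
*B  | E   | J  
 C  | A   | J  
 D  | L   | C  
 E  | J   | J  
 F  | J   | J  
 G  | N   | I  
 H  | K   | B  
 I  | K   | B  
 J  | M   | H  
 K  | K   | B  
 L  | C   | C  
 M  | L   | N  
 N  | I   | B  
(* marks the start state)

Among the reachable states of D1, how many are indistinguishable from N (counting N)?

4

First remove the unreachable states {D,F,G}; 11 states remain.
Initial partition by acceptance: {E,H,I,K,M,N} | {A,B,C,J,L}.
Refine {E,H,I,K,M,N} on symbol 0: members go to different blocks, giving {H,I,K,N} and {E,M}.
Split {A,B,C,J,L} by δ(·,0) → {A,C,L} and {B,J}.
On input 1, block {A,C,L} splits into {A,L} and {C}.
Refine {A,L} on symbol 0: members go to different blocks, giving {A} and {L}.
Split {E,M} by δ(·,0) → {E} and {M}.
Split {B,J} by δ(·,0) → {B} and {J}.
No further refinement is possible. Final partition (8 blocks): {H,I,K,N} | {A} | {E} | {B} | {C} | {L} | {M} | {J}.
The equivalence class containing N is {H,I,K,N}, of size 4.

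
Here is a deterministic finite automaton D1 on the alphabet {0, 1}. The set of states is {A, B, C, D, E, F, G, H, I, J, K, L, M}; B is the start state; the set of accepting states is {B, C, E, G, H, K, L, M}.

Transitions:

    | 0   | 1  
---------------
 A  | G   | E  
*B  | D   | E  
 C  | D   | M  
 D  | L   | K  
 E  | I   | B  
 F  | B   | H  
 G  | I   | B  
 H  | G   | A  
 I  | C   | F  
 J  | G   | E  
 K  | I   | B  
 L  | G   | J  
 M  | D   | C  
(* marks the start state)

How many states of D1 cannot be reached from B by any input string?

Every one of the 13 states is reachable from B.

0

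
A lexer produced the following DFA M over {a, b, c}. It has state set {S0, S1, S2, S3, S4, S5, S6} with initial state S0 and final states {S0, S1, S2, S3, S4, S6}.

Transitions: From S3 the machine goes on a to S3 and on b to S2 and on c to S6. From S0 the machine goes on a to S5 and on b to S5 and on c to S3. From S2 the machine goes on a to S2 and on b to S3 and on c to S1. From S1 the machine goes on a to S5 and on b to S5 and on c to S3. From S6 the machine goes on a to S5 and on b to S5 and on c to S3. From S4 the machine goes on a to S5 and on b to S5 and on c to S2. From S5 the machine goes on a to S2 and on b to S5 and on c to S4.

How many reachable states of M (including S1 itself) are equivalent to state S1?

P0 = {S0,S1,S2,S3,S4,S6} | {S5}.
On input a, block {S0,S1,S2,S3,S4,S6} splits into {S0,S1,S4,S6} and {S2,S3}.
The partition is now stable with 3 blocks: {S0,S1,S4,S6} | {S5} | {S2,S3}.
State S1 belongs to the block {S0,S1,S4,S6}, which has 4 states.

4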